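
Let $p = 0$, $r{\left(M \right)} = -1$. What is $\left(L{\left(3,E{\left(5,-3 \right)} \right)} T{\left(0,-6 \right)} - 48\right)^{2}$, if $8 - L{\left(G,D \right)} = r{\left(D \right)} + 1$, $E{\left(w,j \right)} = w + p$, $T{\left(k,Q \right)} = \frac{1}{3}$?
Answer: $\frac{18496}{9} \approx 2055.1$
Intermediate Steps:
$T{\left(k,Q \right)} = \frac{1}{3}$
$E{\left(w,j \right)} = w$ ($E{\left(w,j \right)} = w + 0 = w$)
$L{\left(G,D \right)} = 8$ ($L{\left(G,D \right)} = 8 - \left(-1 + 1\right) = 8 - 0 = 8 + 0 = 8$)
$\left(L{\left(3,E{\left(5,-3 \right)} \right)} T{\left(0,-6 \right)} - 48\right)^{2} = \left(8 \cdot \frac{1}{3} - 48\right)^{2} = \left(\frac{8}{3} - 48\right)^{2} = \left(- \frac{136}{3}\right)^{2} = \frac{18496}{9}$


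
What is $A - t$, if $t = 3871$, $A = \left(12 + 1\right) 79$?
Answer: $-2844$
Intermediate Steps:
$A = 1027$ ($A = 13 \cdot 79 = 1027$)
$A - t = 1027 - 3871 = -2844$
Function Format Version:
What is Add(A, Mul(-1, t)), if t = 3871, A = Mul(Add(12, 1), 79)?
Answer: -2844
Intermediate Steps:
A = 1027 (A = Mul(13, 79) = 1027)
Add(A, Mul(-1, t)) = Add(1027, Mul(-1, 3871)) = Add(1027, -3871) = -2844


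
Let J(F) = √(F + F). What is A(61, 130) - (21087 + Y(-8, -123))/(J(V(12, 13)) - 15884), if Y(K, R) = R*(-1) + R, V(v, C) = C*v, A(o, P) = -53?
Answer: -3259253681/63075286 + 21087*√78/126150572 ≈ -51.671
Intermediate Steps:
Y(K, R) = 0 (Y(K, R) = -R + R = 0)
J(F) = √2*√F (J(F) = √(2*F) = √2*√F)
A(61, 130) - (21087 + Y(-8, -123))/(J(V(12, 13)) - 15884) = -53 - (21087 + 0)/(√2*√(13*12) - 15884) = -53 - 21087/(√2*√156 - 15884) = -53 - 21087/(√2*(2*√39) - 15884) = -53 - 21087/(2*√78 - 15884) = -53 - 21087/(-15884 + 2*√78)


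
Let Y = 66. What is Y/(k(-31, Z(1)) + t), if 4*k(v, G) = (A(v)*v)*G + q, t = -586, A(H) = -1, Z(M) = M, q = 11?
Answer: -132/1151 ≈ -0.11468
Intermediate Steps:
k(v, G) = 11/4 - G*v/4 (k(v, G) = ((-v)*G + 11)/4 = (-G*v + 11)/4 = (11 - G*v)/4 = 11/4 - G*v/4)
Y/(k(-31, Z(1)) + t) = 66/((11/4 - ¼*1*(-31)) - 586) = 66/((11/4 + 31/4) - 586) = 66/(21/2 - 586) = 66/(-1151/2) = 66*(-2/1151) = -132/1151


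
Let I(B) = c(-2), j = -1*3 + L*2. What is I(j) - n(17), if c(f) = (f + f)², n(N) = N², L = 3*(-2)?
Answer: -273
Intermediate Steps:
L = -6
j = -15 (j = -1*3 - 6*2 = -3 - 12 = -15)
c(f) = 4*f² (c(f) = (2*f)² = 4*f²)
I(B) = 16 (I(B) = 4*(-2)² = 4*4 = 16)
I(j) - n(17) = 16 - 1*17² = 16 - 1*289 = 16 - 289 = -273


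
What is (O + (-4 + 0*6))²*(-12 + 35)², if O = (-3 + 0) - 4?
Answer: 64009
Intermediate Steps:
O = -7 (O = -3 - 4 = -7)
(O + (-4 + 0*6))²*(-12 + 35)² = (-7 + (-4 + 0*6))²*(-12 + 35)² = (-7 + (-4 + 0))²*23² = (-7 - 4)²*529 = (-11)²*529 = 121*529 = 64009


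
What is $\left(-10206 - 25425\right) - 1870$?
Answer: $-37501$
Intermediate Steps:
$\left(-10206 - 25425\right) - 1870 = -35631 - 1870 = -37501$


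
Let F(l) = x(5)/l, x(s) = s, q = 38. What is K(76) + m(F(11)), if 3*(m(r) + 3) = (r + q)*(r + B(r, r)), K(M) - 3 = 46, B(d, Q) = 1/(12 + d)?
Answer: 876188/16577 ≈ 52.856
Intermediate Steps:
K(M) = 49 (K(M) = 3 + 46 = 49)
F(l) = 5/l
m(r) = -3 + (38 + r)*(r + 1/(12 + r))/3 (m(r) = -3 + ((r + 38)*(r + 1/(12 + r)))/3 = -3 + ((38 + r)*(r + 1/(12 + r)))/3 = -3 + (38 + r)*(r + 1/(12 + r))/3)
K(76) + m(F(11)) = 49 + (-70 + (5/11)³ + 50*(5/11)² + 448*(5/11))/(3*(12 + 5/11)) = 49 + (-70 + 125/1331 + 50*(25/121) + 2240/11)/(3*(137/11)) = 49 + (⅓)*(11/137)*(-70 + 125/1331 + 1250/121 + 2240/11) = 49 + (⅓)*(11/137)*(191745/1331) = 49 + 63915/16577 = 876188/16577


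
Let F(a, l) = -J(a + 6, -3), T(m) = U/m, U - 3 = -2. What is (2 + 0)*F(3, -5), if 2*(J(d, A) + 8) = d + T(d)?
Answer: 62/9 ≈ 6.8889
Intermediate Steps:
U = 1 (U = 3 - 2 = 1)
T(m) = 1/m
J(d, A) = -8 + d/2 + 1/(2*d) (J(d, A) = -8 + (d + 1/d)/2 = -8 + (d/2 + 1/(2*d)) = -8 + d/2 + 1/(2*d))
F(a, l) = -(1 + (-10 + a)*(6 + a))/(2*(6 + a)) (F(a, l) = -(1 + (a + 6)*(-16 + (a + 6)))/(2*(a + 6)) = -(1 + (6 + a)*(-16 + (6 + a)))/(2*(6 + a)) = -(1 + (6 + a)*(-10 + a))/(2*(6 + a)) = -(1 + (-10 + a)*(6 + a))/(2*(6 + a)))
(2 + 0)*F(3, -5) = (2 + 0)*((-1 + (6 + 3)*(10 - 1*3))/(2*(6 + 3))) = 2*((½)*(-1 + 9*(10 - 3))/9) = 2*((½)*(⅑)*(-1 + 9*7)) = 2*((½)*(⅑)*(-1 + 63)) = 2*((½)*(⅑)*62) = 2*(31/9) = 62/9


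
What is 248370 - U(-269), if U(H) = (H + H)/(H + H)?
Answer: 248369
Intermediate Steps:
U(H) = 1 (U(H) = (2*H)/((2*H)) = (2*H)*(1/(2*H)) = 1)
248370 - U(-269) = 248370 - 1*1 = 248370 - 1 = 248369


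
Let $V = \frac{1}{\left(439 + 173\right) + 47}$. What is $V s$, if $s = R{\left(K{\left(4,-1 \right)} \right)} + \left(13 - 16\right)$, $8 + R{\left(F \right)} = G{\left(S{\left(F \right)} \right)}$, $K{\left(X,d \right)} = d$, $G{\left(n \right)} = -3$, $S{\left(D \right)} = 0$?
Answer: $- \frac{14}{659} \approx -0.021244$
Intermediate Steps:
$R{\left(F \right)} = -11$ ($R{\left(F \right)} = -8 - 3 = -11$)
$s = -14$ ($s = -11 + \left(13 - 16\right) = -11 - 3 = -14$)
$V = \frac{1}{659}$ ($V = \frac{1}{612 + 47} = \frac{1}{659} \approx 0.0015175$)
$V s = \frac{1}{659} \left(-14\right) = - \frac{14}{659}$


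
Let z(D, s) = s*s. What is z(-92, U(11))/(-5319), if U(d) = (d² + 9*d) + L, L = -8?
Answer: -44944/5319 ≈ -8.4497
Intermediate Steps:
U(d) = -8 + d² + 9*d (U(d) = (d² + 9*d) - 8 = -8 + d² + 9*d)
z(D, s) = s²
z(-92, U(11))/(-5319) = (-8 + 11² + 9*11)²/(-5319) = (-8 + 121 + 99)²*(-1/5319) = 212²*(-1/5319) = 44944*(-1/5319) = -44944/5319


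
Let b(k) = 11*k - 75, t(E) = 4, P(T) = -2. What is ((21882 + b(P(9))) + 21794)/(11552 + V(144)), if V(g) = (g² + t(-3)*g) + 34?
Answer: 43579/32898 ≈ 1.3247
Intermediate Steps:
b(k) = -75 + 11*k
V(g) = 34 + g² + 4*g (V(g) = (g² + 4*g) + 34 = 34 + g² + 4*g)
((21882 + b(P(9))) + 21794)/(11552 + V(144)) = ((21882 + (-75 + 11*(-2))) + 21794)/(11552 + (34 + 144² + 4*144)) = ((21882 + (-75 - 22)) + 21794)/(11552 + (34 + 20736 + 576)) = ((21882 - 97) + 21794)/(11552 + 21346) = (21785 + 21794)/32898 = 43579*(1/32898) = 43579/32898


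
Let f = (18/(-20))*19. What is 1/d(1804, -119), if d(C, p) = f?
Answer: -10/171 ≈ -0.058480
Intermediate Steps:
f = -171/10 (f = (18*(-1/20))*19 = -9/10*19 = -171/10 ≈ -17.100)
d(C, p) = -171/10
1/d(1804, -119) = 1/(-171/10) = -10/171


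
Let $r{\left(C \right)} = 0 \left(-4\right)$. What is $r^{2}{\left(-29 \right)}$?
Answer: $0$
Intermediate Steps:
$r{\left(C \right)} = 0$
$r^{2}{\left(-29 \right)} = 0^{2} = 0$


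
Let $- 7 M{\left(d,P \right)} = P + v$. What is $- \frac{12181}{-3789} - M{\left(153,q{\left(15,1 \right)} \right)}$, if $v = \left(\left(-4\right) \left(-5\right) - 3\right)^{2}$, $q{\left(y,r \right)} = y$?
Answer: $\frac{1237123}{26523} \approx 46.643$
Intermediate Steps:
$v = 289$ ($v = \left(20 - 3\right)^{2} = 17^{2} = 289$)
$M{\left(d,P \right)} = - \frac{289}{7} - \frac{P}{7}$ ($M{\left(d,P \right)} = - \frac{P + 289}{7} = - \frac{289 + P}{7} = - \frac{289}{7} - \frac{P}{7}$)
$- \frac{12181}{-3789} - M{\left(153,q{\left(15,1 \right)} \right)} = - \frac{12181}{-3789} - \left(- \frac{289}{7} - \frac{15}{7}\right) = \left(-12181\right) \left(- \frac{1}{3789}\right) - \left(- \frac{289}{7} - \frac{15}{7}\right) = \frac{12181}{3789} - - \frac{304}{7} = \frac{12181}{3789} + \frac{304}{7} = \frac{1237123}{26523}$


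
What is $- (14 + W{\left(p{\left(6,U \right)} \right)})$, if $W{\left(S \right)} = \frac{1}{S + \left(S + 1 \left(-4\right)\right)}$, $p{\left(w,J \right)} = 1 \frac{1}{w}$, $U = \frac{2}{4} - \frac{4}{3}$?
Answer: $- \frac{151}{11} \approx -13.727$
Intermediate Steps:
$U = - \frac{5}{6}$ ($U = 2 \cdot \frac{1}{4} - \frac{4}{3} = \frac{1}{2} - \frac{4}{3} = - \frac{5}{6} \approx -0.83333$)
$p{\left(w,J \right)} = \frac{1}{w}$
$W{\left(S \right)} = \frac{1}{-4 + 2 S}$ ($W{\left(S \right)} = \frac{1}{S + \left(S - 4\right)} = \frac{1}{S + \left(-4 + S\right)} = \frac{1}{-4 + 2 S}$)
$- (14 + W{\left(p{\left(6,U \right)} \right)}) = - (14 + \frac{1}{2 \left(-2 + \frac{1}{6}\right)}) = - (14 + \frac{1}{2 \left(- \frac{11}{6}\right)}) = - (14 + \frac{1}{2} \left(- \frac{6}{11}\right)) = - (14 - \frac{3}{11}) = \left(-1\right) \frac{151}{11} = - \frac{151}{11}$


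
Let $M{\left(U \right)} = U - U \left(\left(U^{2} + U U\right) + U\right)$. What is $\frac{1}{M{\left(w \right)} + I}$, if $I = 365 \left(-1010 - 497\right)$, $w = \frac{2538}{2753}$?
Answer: $- \frac{20865011777}{11476935247537969} \approx -1.818 \cdot 10^{-6}$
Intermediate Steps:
$w = \frac{2538}{2753}$ ($w = 2538 \cdot \frac{1}{2753} = \frac{2538}{2753} \approx 0.9219$)
$M{\left(U \right)} = U - U \left(U + 2 U^{2}\right)$ ($M{\left(U \right)} = U - U \left(\left(U^{2} + U^{2}\right) + U\right) = U - U \left(2 U^{2} + U\right) = U - U \left(U + 2 U^{2}\right)$)
$I = -550055$ ($I = 365 \left(-1507\right) = -550055$)
$\frac{1}{M{\left(w \right)} + I} = \frac{1}{\frac{2538 \left(1 - \frac{2538}{2753} - 2 \left(\frac{2538}{2753}\right)^{2}\right)}{2753} - 550055} = \frac{1}{\frac{2538 \left(1 - \frac{2538}{2753} - \frac{12882888}{7579009}\right)}{2753} - 550055} = \frac{1}{\frac{2538}{2753} \left(- \frac{12290993}{7579009}\right) - 550055} = \frac{1}{- \frac{31194540234}{20865011777} - 550055} = \frac{1}{- \frac{11476935247537969}{20865011777}} = - \frac{20865011777}{11476935247537969}$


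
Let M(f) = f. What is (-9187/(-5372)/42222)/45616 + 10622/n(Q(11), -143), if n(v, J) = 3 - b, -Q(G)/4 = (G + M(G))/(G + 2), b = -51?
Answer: 18316692395314811/93118187661696 ≈ 196.70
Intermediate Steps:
Q(G) = -8*G/(2 + G) (Q(G) = -4*(G + G)/(G + 2) = -4*2*G/(2 + G) = -8*G/(2 + G))
n(v, J) = 54 (n(v, J) = 3 - 1*(-51) = 3 + 51 = 54)
(-9187/(-5372)/42222)/45616 + 10622/n(Q(11), -143) = (-9187/(-5372)/42222)/45616 + 10622/54 = (-9187*(-1/5372)*(1/42222))*(1/45616) + 10622*(1/54) = ((9187/5372)*(1/42222))*(1/45616) + 5311/27 = (9187/226816584)*(1/45616) + 5311/27 = 9187/10346465295744 + 5311/27 = 18316692395314811/93118187661696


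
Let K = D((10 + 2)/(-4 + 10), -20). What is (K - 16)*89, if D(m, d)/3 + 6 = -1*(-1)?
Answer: -2759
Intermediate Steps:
D(m, d) = -15 (D(m, d) = -18 + 3*(-1*(-1)) = -18 + 3*1 = -18 + 3 = -15)
K = -15
(K - 16)*89 = (-15 - 16)*89 = -31*89 = -2759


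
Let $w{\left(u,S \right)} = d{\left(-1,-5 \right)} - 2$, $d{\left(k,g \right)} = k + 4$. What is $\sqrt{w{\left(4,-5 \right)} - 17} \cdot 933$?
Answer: $3732 i \approx 3732.0 i$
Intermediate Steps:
$d{\left(k,g \right)} = 4 + k$
$w{\left(u,S \right)} = 1$ ($w{\left(u,S \right)} = \left(4 - 1\right) - 2 = 3 - 2 = 1$)
$\sqrt{w{\left(4,-5 \right)} - 17} \cdot 933 = \sqrt{1 - 17} \cdot 933 = \sqrt{-16} \cdot 933 = 4 i 933 = 3732 i$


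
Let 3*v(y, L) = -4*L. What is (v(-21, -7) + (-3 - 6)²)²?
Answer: 73441/9 ≈ 8160.1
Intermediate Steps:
v(y, L) = -4*L/3 (v(y, L) = (-4*L)/3 = -4*L/3)
(v(-21, -7) + (-3 - 6)²)² = (-4/3*(-7) + (-3 - 6)²)² = (28/3 + (-9)²)² = (28/3 + 81)² = (271/3)² = 73441/9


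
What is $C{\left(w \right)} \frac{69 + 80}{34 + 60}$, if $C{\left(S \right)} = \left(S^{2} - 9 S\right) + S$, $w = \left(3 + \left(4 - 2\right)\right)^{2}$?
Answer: $\frac{63325}{94} \approx 673.67$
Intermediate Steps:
$w = 25$ ($w = \left(3 + 2\right)^{2} = 5^{2} = 25$)
$C{\left(S \right)} = S^{2} - 8 S$
$C{\left(w \right)} \frac{69 + 80}{34 + 60} = 25 \left(-8 + 25\right) \frac{69 + 80}{34 + 60} = 25 \cdot 17 \cdot \frac{149}{94} = 425 \cdot 149 \cdot \frac{1}{94} = 425 \cdot \frac{149}{94} = \frac{63325}{94}$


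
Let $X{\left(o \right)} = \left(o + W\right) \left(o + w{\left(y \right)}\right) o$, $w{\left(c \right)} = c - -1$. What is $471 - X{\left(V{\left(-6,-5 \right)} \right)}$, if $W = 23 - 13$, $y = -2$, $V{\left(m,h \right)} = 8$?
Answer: $-537$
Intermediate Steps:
$w{\left(c \right)} = 1 + c$ ($w{\left(c \right)} = c + 1 = 1 + c$)
$W = 10$
$X{\left(o \right)} = o \left(-1 + o\right) \left(10 + o\right)$ ($X{\left(o \right)} = \left(o + 10\right) \left(o + \left(1 - 2\right)\right) o = \left(10 + o\right) \left(o - 1\right) o = \left(10 + o\right) \left(-1 + o\right) o = \left(-1 + o\right) \left(10 + o\right) o = o \left(-1 + o\right) \left(10 + o\right)$)
$471 - X{\left(V{\left(-6,-5 \right)} \right)} = 471 - 8 \left(-10 + 8^{2} + 9 \cdot 8\right) = 471 - 8 \left(-10 + 64 + 72\right) = 471 - 8 \cdot 126 = 471 - 1008 = -537$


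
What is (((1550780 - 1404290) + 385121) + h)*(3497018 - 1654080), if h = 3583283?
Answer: 7583494518572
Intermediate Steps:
(((1550780 - 1404290) + 385121) + h)*(3497018 - 1654080) = (((1550780 - 1404290) + 385121) + 3583283)*(3497018 - 1654080) = ((146490 + 385121) + 3583283)*1842938 = (531611 + 3583283)*1842938 = 4114894*1842938 = 7583494518572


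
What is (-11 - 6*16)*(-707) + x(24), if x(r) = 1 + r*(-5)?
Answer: 75530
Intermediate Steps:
x(r) = 1 - 5*r
(-11 - 6*16)*(-707) + x(24) = (-11 - 6*16)*(-707) + (1 - 5*24) = (-11 - 96)*(-707) + (1 - 120) = -107*(-707) - 119 = 75649 - 119 = 75530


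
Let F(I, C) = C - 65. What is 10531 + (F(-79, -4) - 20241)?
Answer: -9779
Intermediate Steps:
F(I, C) = -65 + C
10531 + (F(-79, -4) - 20241) = 10531 + ((-65 - 4) - 20241) = 10531 + (-69 - 20241) = 10531 - 20310 = -9779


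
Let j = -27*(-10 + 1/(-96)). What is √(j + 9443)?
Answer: 5*√24866/8 ≈ 98.556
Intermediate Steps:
j = 8649/32 (j = -27*(-10 - 1/96) = -27*(-961/96) = 8649/32 ≈ 270.28)
√(j + 9443) = √(8649/32 + 9443) = √(310825/32) = 5*√24866/8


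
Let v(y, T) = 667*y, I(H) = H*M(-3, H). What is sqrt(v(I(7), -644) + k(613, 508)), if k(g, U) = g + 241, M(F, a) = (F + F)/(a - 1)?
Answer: I*sqrt(3815) ≈ 61.766*I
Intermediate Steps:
M(F, a) = 2*F/(-1 + a) (M(F, a) = (2*F)/(-1 + a) = 2*F/(-1 + a))
I(H) = -6*H/(-1 + H) (I(H) = H*(2*(-3)/(-1 + H)) = H*(-6/(-1 + H)) = -6*H/(-1 + H))
k(g, U) = 241 + g
sqrt(v(I(7), -644) + k(613, 508)) = sqrt(667*(-6*7/(-1 + 7)) + (241 + 613)) = sqrt(667*(-6*7/6) + 854) = sqrt(667*(-6*7*1/6) + 854) = sqrt(667*(-7) + 854) = sqrt(-4669 + 854) = sqrt(-3815) = I*sqrt(3815)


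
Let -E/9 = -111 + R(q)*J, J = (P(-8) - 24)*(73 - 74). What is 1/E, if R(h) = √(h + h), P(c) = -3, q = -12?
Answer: 37/89451 + 2*I*√6/9939 ≈ 0.00041363 + 0.0004929*I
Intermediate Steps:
R(h) = √2*√h (R(h) = √(2*h) = √2*√h)
J = 27 (J = (-3 - 24)*(73 - 74) = -27*(-1) = 27)
E = 999 - 486*I*√6 (E = -9*(-111 + (√2*√(-12))*27) = -9*(-111 + (√2*(2*I*√3))*27) = -9*(-111 + (2*I*√6)*27) = -9*(-111 + 54*I*√6) = 999 - 486*I*√6 ≈ 999.0 - 1190.5*I)
1/E = 1/(999 - 486*I*√6)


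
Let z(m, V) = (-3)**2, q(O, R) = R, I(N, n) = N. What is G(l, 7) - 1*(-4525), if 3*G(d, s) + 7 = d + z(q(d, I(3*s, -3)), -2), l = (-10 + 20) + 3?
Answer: 4530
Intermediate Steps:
z(m, V) = 9
l = 13 (l = 10 + 3 = 13)
G(d, s) = 2/3 + d/3 (G(d, s) = -7/3 + (d + 9)/3 = -7/3 + (9 + d)/3 = -7/3 + (3 + d/3) = 2/3 + d/3)
G(l, 7) - 1*(-4525) = (2/3 + (1/3)*13) - 1*(-4525) = (2/3 + 13/3) + 4525 = 5 + 4525 = 4530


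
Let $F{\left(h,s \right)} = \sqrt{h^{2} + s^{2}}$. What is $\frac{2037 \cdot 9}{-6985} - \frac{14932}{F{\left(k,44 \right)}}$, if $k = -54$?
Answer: $- \frac{18333}{6985} - \frac{7466 \sqrt{1213}}{1213} \approx -216.99$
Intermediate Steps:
$\frac{2037 \cdot 9}{-6985} - \frac{14932}{F{\left(k,44 \right)}} = \frac{2037 \cdot 9}{-6985} - \frac{14932}{\sqrt{\left(-54\right)^{2} + 44^{2}}} = 18333 \left(- \frac{1}{6985}\right) - \frac{14932}{\sqrt{2916 + 1936}} = - \frac{18333}{6985} - \frac{14932}{\sqrt{4852}} = - \frac{18333}{6985} - \frac{14932}{2 \sqrt{1213}} = - \frac{18333}{6985} - 14932 \frac{\sqrt{1213}}{2426} = - \frac{18333}{6985} - \frac{7466 \sqrt{1213}}{1213}$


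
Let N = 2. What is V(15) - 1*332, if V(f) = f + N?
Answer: -315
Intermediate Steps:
V(f) = 2 + f (V(f) = f + 2 = 2 + f)
V(15) - 1*332 = (2 + 15) - 1*332 = 17 - 332 = -315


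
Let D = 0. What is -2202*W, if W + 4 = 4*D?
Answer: 8808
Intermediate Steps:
W = -4 (W = -4 + 4*0 = -4 + 0 = -4)
-2202*W = -2202*(-4) = 8808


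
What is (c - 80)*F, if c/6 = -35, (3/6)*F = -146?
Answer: 84680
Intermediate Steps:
F = -292 (F = 2*(-146) = -292)
c = -210 (c = 6*(-35) = -210)
(c - 80)*F = (-210 - 80)*(-292) = -290*(-292) = 84680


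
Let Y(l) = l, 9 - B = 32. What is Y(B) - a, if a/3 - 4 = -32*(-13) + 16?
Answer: -1331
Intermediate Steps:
B = -23 (B = 9 - 1*32 = 9 - 32 = -23)
a = 1308 (a = 12 + 3*(-32*(-13) + 16) = 12 + 3*(416 + 16) = 12 + 3*432 = 12 + 1296 = 1308)
Y(B) - a = -23 - 1*1308 = -23 - 1308 = -1331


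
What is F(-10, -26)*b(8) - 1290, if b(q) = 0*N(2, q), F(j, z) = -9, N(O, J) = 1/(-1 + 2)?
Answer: -1290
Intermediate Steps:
N(O, J) = 1 (N(O, J) = 1/1 = 1)
b(q) = 0 (b(q) = 0*1 = 0)
F(-10, -26)*b(8) - 1290 = -9*0 - 1290 = 0 - 1290 = -1290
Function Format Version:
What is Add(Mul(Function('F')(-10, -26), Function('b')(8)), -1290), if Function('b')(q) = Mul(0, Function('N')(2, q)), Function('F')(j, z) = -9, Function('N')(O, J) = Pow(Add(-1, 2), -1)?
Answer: -1290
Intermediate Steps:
Function('N')(O, J) = 1 (Function('N')(O, J) = Pow(1, -1) = 1)
Function('b')(q) = 0 (Function('b')(q) = Mul(0, 1) = 0)
Add(Mul(Function('F')(-10, -26), Function('b')(8)), -1290) = Add(Mul(-9, 0), -1290) = Add(0, -1290) = -1290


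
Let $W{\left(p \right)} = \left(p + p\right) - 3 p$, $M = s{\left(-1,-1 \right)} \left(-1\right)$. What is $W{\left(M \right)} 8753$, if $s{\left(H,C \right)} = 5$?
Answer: $43765$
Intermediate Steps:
$M = -5$ ($M = 5 \left(-1\right) = -5$)
$W{\left(p \right)} = - p$ ($W{\left(p \right)} = 2 p - 3 p = - p$)
$W{\left(M \right)} 8753 = \left(-1\right) \left(-5\right) 8753 = 5 \cdot 8753 = 43765$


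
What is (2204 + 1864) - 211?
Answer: 3857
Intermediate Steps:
(2204 + 1864) - 211 = 4068 - 211 = 3857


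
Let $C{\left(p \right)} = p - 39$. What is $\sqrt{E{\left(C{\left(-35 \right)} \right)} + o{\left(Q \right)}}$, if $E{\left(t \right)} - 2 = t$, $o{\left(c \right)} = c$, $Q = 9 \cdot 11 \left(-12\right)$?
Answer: $6 i \sqrt{35} \approx 35.496 i$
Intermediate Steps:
$Q = -1188$ ($Q = 99 \left(-12\right) = -1188$)
$C{\left(p \right)} = -39 + p$
$E{\left(t \right)} = 2 + t$
$\sqrt{E{\left(C{\left(-35 \right)} \right)} + o{\left(Q \right)}} = \sqrt{\left(2 - 74\right) - 1188} = \sqrt{-72 - 1188} = \sqrt{-1260} = 6 i \sqrt{35}$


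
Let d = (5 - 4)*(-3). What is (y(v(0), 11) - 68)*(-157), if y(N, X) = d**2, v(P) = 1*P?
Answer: 9263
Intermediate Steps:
d = -3 (d = 1*(-3) = -3)
v(P) = P
y(N, X) = 9 (y(N, X) = (-3)**2 = 9)
(y(v(0), 11) - 68)*(-157) = (9 - 68)*(-157) = -59*(-157) = 9263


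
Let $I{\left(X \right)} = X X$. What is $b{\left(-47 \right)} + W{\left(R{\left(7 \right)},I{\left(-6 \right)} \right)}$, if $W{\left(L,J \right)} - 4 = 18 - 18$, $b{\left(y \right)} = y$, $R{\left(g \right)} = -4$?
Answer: $-43$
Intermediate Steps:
$I{\left(X \right)} = X^{2}$
$W{\left(L,J \right)} = 4$ ($W{\left(L,J \right)} = 4 + \left(18 - 18\right) = 4 + 0 = 4$)
$b{\left(-47 \right)} + W{\left(R{\left(7 \right)},I{\left(-6 \right)} \right)} = -47 + 4 = -43$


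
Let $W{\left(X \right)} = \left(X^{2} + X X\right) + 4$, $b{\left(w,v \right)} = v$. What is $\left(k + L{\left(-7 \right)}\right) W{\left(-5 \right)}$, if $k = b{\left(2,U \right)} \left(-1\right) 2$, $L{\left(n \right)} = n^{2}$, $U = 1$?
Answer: $2538$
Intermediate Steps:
$W{\left(X \right)} = 4 + 2 X^{2}$ ($W{\left(X \right)} = \left(X^{2} + X^{2}\right) + 4 = 2 X^{2} + 4 = 4 + 2 X^{2}$)
$k = -2$ ($k = 1 \left(-1\right) 2 = \left(-1\right) 2 = -2$)
$\left(k + L{\left(-7 \right)}\right) W{\left(-5 \right)} = \left(-2 + \left(-7\right)^{2}\right) \left(4 + 2 \left(-5\right)^{2}\right) = \left(-2 + 49\right) \left(4 + 2 \cdot 25\right) = 47 \left(4 + 50\right) = 47 \cdot 54 = 2538$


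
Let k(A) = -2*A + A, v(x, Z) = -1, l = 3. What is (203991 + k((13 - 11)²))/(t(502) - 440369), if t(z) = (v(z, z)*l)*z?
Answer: -29141/63125 ≈ -0.46164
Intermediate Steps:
k(A) = -A
t(z) = -3*z (t(z) = (-1*3)*z = -3*z)
(203991 + k((13 - 11)²))/(t(502) - 440369) = (203991 - (13 - 11)²)/(-3*502 - 440369) = (203991 - 1*2²)/(-1506 - 440369) = (203991 - 1*4)/(-441875) = (203991 - 4)*(-1/441875) = 203987*(-1/441875) = -29141/63125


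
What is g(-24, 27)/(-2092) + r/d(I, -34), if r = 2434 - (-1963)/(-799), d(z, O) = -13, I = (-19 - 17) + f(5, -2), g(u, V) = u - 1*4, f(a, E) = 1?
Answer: -1016013260/5432401 ≈ -187.03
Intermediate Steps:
g(u, V) = -4 + u (g(u, V) = u - 4 = -4 + u)
I = -35 (I = (-19 - 17) + 1 = -36 + 1 = -35)
r = 1942803/799 (r = 2434 - (-1963)*(-1)/799 = 2434 - 1*1963/799 = 2434 - 1963/799 = 1942803/799 ≈ 2431.5)
g(-24, 27)/(-2092) + r/d(I, -34) = (-4 - 24)/(-2092) + (1942803/799)/(-13) = -28*(-1/2092) + (1942803/799)*(-1/13) = 7/523 - 1942803/10387 = -1016013260/5432401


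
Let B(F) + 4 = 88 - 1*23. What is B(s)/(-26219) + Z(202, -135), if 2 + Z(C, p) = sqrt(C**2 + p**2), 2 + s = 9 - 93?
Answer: -52499/26219 + sqrt(59029) ≈ 240.96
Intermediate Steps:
s = -86 (s = -2 + (9 - 93) = -2 - 84 = -86)
B(F) = 61 (B(F) = -4 + (88 - 1*23) = -4 + (88 - 23) = -4 + 65 = 61)
Z(C, p) = -2 + sqrt(C**2 + p**2)
B(s)/(-26219) + Z(202, -135) = 61/(-26219) + (-2 + sqrt(202**2 + (-135)**2)) = 61*(-1/26219) + (-2 + sqrt(40804 + 18225)) = -61/26219 + (-2 + sqrt(59029)) = -52499/26219 + sqrt(59029)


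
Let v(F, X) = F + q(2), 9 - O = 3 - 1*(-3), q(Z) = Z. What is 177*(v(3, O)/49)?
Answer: 885/49 ≈ 18.061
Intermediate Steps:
O = 3 (O = 9 - (3 - 1*(-3)) = 9 - (3 + 3) = 9 - 1*6 = 9 - 6 = 3)
v(F, X) = 2 + F (v(F, X) = F + 2 = 2 + F)
177*(v(3, O)/49) = 177*((2 + 3)/49) = 177*(5*(1/49)) = 177*(5/49) = 885/49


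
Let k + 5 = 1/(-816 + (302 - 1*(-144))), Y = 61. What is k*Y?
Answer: -112911/370 ≈ -305.17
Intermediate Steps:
k = -1851/370 (k = -5 + 1/(-816 + (302 - 1*(-144))) = -5 + 1/(-816 + (302 + 144)) = -5 + 1/(-816 + 446) = -5 + 1/(-370) = -5 - 1/370 = -1851/370 ≈ -5.0027)
k*Y = -1851/370*61 = -112911/370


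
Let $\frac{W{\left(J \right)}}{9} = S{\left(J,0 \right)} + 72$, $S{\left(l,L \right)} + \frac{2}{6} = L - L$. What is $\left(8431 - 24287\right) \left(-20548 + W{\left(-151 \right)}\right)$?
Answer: $315581968$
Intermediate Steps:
$S{\left(l,L \right)} = - \frac{1}{3}$ ($S{\left(l,L \right)} = - \frac{1}{3} + \left(L - L\right) = - \frac{1}{3} + 0 = - \frac{1}{3}$)
$W{\left(J \right)} = 645$ ($W{\left(J \right)} = 9 \left(- \frac{1}{3} + 72\right) = 9 \cdot \frac{215}{3} = 645$)
$\left(8431 - 24287\right) \left(-20548 + W{\left(-151 \right)}\right) = \left(8431 - 24287\right) \left(-20548 + 645\right) = \left(-15856\right) \left(-19903\right) = 315581968$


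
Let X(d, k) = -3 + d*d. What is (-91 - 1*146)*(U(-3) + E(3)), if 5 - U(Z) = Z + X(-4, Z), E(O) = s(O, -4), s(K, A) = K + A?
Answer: 1422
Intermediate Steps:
X(d, k) = -3 + d²
s(K, A) = A + K
E(O) = -4 + O
U(Z) = -8 - Z (U(Z) = 5 - (Z + (-3 + (-4)²)) = 5 - (Z + (-3 + 16)) = 5 - (Z + 13) = 5 - (13 + Z) = 5 + (-13 - Z) = -8 - Z)
(-91 - 1*146)*(U(-3) + E(3)) = (-91 - 1*146)*((-8 - 1*(-3)) + (-4 + 3)) = (-91 - 146)*((-8 + 3) - 1) = -237*(-5 - 1) = -237*(-6) = 1422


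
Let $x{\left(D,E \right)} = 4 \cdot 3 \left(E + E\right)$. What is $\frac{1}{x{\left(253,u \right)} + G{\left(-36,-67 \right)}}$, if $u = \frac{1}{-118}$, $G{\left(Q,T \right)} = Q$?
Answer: $- \frac{59}{2136} \approx -0.027622$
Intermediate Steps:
$u = - \frac{1}{118} \approx -0.0084746$
$x{\left(D,E \right)} = 24 E$ ($x{\left(D,E \right)} = 12 \cdot 2 E = 24 E$)
$\frac{1}{x{\left(253,u \right)} + G{\left(-36,-67 \right)}} = \frac{1}{24 \left(- \frac{1}{118}\right) - 36} = \frac{1}{- \frac{12}{59} - 36} = \frac{1}{- \frac{2136}{59}} = - \frac{59}{2136}$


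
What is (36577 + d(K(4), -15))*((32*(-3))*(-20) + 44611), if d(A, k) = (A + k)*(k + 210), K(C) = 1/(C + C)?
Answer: 12535963241/8 ≈ 1.5670e+9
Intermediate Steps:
K(C) = 1/(2*C)
d(A, k) = (210 + k)*(A + k) (d(A, k) = (A + k)*(210 + k) = (210 + k)*(A + k))
(36577 + d(K(4), -15))*((32*(-3))*(-20) + 44611) = (36577 + ((-15)**2 + 210*((1/2)/4) + 210*(-15) + ((1/2)/4)*(-15)))*((32*(-3))*(-20) + 44611) = (36577 + (225 + 210*((1/2)*(1/4)) - 3150 + ((1/2)*(1/4))*(-15)))*(-96*(-20) + 44611) = (36577 + (225 + 210*(1/8) - 3150 + (1/8)*(-15)))*(1920 + 44611) = (36577 + (225 + 105/4 - 3150 - 15/8))*46531 = (36577 - 23205/8)*46531 = (269411/8)*46531 = 12535963241/8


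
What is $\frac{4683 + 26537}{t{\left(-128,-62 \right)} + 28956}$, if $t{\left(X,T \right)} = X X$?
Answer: $\frac{1561}{2267} \approx 0.68857$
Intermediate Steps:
$t{\left(X,T \right)} = X^{2}$
$\frac{4683 + 26537}{t{\left(-128,-62 \right)} + 28956} = \frac{4683 + 26537}{\left(-128\right)^{2} + 28956} = \frac{31220}{16384 + 28956} = \frac{31220}{45340} = 31220 \cdot \frac{1}{45340} = \frac{1561}{2267}$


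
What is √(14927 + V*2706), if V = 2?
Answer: 43*√11 ≈ 142.61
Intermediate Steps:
√(14927 + V*2706) = √(14927 + 2*2706) = √(14927 + 5412) = √20339 = 43*√11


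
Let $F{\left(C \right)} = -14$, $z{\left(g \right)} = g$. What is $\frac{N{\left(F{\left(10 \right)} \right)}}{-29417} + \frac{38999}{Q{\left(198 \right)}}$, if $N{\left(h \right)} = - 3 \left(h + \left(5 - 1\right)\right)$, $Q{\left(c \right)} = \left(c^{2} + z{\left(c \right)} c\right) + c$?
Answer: $\frac{1144875403}{2312352702} \approx 0.49511$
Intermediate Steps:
$Q{\left(c \right)} = c + 2 c^{2}$ ($Q{\left(c \right)} = \left(c^{2} + c c\right) + c = \left(c^{2} + c^{2}\right) + c = 2 c^{2} + c = c + 2 c^{2}$)
$N{\left(h \right)} = -12 - 3 h$ ($N{\left(h \right)} = - 3 \left(h + 4\right) = - 3 \left(4 + h\right) = -12 - 3 h$)
$\frac{N{\left(F{\left(10 \right)} \right)}}{-29417} + \frac{38999}{Q{\left(198 \right)}} = \frac{-12 - -42}{-29417} + \frac{38999}{198 \left(1 + 2 \cdot 198\right)} = \left(-12 + 42\right) \left(- \frac{1}{29417}\right) + \frac{38999}{198 \left(1 + 396\right)} = 30 \left(- \frac{1}{29417}\right) + \frac{38999}{198 \cdot 397} = - \frac{30}{29417} + \frac{38999}{78606} = \frac{1144875403}{2312352702}$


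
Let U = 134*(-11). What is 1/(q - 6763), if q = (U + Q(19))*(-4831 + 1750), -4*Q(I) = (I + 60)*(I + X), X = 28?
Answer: 4/29578277 ≈ 1.3523e-7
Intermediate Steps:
Q(I) = -(28 + I)*(60 + I)/4 (Q(I) = -(I + 60)*(I + 28)/4 = -(60 + I)*(28 + I)/4 = -(28 + I)*(60 + I)/4)
U = -1474
q = 29605329/4 (q = (-1474 + (-420 - 22*19 - ¼*19²))*(-4831 + 1750) = (-1474 + (-420 - 418 - ¼*361))*(-3081) = (-1474 + (-420 - 418 - 361/4))*(-3081) = (-1474 - 3713/4)*(-3081) = -9609/4*(-3081) = 29605329/4 ≈ 7.4013e+6)
1/(q - 6763) = 1/(29605329/4 - 6763) = 1/(29578277/4) = 4/29578277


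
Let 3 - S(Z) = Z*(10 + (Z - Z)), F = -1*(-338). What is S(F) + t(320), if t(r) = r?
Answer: -3057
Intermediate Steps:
F = 338
S(Z) = 3 - 10*Z (S(Z) = 3 - Z*(10 + (Z - Z)) = 3 - Z*(10 + 0) = 3 - Z*10 = 3 - 10*Z)
S(F) + t(320) = (3 - 10*338) + 320 = (3 - 3380) + 320 = -3377 + 320 = -3057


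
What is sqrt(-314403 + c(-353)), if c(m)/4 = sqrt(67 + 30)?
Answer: sqrt(-314403 + 4*sqrt(97)) ≈ 560.68*I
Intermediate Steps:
c(m) = 4*sqrt(97) (c(m) = 4*sqrt(67 + 30) = 4*sqrt(97))
sqrt(-314403 + c(-353)) = sqrt(-314403 + 4*sqrt(97))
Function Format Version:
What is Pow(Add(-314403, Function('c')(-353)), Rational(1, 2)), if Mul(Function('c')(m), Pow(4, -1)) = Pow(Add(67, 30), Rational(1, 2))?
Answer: Pow(Add(-314403, Mul(4, Pow(97, Rational(1, 2)))), Rational(1, 2)) ≈ Mul(560.68, I)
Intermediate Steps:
Function('c')(m) = Mul(4, Pow(97, Rational(1, 2))) (Function('c')(m) = Mul(4, Pow(Add(67, 30), Rational(1, 2))) = Mul(4, Pow(97, Rational(1, 2))))
Pow(Add(-314403, Function('c')(-353)), Rational(1, 2)) = Pow(Add(-314403, Mul(4, Pow(97, Rational(1, 2)))), Rational(1, 2))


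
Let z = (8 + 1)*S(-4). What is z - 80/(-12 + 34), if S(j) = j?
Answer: -436/11 ≈ -39.636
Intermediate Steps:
z = -36 (z = (8 + 1)*(-4) = 9*(-4) = -36)
z - 80/(-12 + 34) = -36 - 80/(-12 + 34) = -36 - 80/22 = -36 + (1/22)*(-80) = -36 - 40/11 = -436/11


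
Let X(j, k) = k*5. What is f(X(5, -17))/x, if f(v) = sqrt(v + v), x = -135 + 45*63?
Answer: I*sqrt(170)/2700 ≈ 0.004829*I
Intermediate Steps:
X(j, k) = 5*k
x = 2700 (x = -135 + 2835 = 2700)
f(v) = sqrt(2)*sqrt(v) (f(v) = sqrt(2*v) = sqrt(2)*sqrt(v))
f(X(5, -17))/x = (sqrt(2)*sqrt(5*(-17)))/2700 = (sqrt(2)*sqrt(-85))*(1/2700) = (sqrt(2)*(I*sqrt(85)))*(1/2700) = (I*sqrt(170))*(1/2700) = I*sqrt(170)/2700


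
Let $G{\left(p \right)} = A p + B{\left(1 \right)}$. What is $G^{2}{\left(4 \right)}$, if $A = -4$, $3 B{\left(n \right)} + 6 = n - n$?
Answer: $324$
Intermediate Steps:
$B{\left(n \right)} = -2$ ($B{\left(n \right)} = -2 + \frac{n - n}{3} = -2 + \frac{1}{3} \cdot 0 = -2 + 0 = -2$)
$G{\left(p \right)} = -2 - 4 p$ ($G{\left(p \right)} = - 4 p - 2 = -2 - 4 p$)
$G^{2}{\left(4 \right)} = \left(-2 - 16\right)^{2} = \left(-18\right)^{2} = 324$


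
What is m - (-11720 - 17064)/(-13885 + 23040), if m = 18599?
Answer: 170302629/9155 ≈ 18602.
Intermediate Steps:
m - (-11720 - 17064)/(-13885 + 23040) = 18599 - (-11720 - 17064)/(-13885 + 23040) = 18599 - (-28784)/9155 = 18599 - 1*(-28784/9155) = 18599 + 28784/9155 = 170302629/9155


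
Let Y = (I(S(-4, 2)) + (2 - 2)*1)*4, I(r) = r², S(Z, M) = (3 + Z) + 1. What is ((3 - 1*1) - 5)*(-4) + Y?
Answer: 12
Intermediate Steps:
S(Z, M) = 4 + Z
Y = 0 (Y = ((4 - 4)² + (2 - 2)*1)*4 = (0² + 0*1)*4 = (0 + 0)*4 = 0*4 = 0)
((3 - 1*1) - 5)*(-4) + Y = ((3 - 1*1) - 5)*(-4) + 0 = ((3 - 1) - 5)*(-4) + 0 = (2 - 5)*(-4) + 0 = -3*(-4) + 0 = 12 + 0 = 12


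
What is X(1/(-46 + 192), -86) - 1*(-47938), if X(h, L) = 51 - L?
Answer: 48075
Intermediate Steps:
X(1/(-46 + 192), -86) - 1*(-47938) = (51 - 1*(-86)) - 1*(-47938) = (51 + 86) + 47938 = 137 + 47938 = 48075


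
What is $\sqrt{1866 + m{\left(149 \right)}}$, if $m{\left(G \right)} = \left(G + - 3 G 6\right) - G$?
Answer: $4 i \sqrt{51} \approx 28.566 i$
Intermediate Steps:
$m{\left(G \right)} = - 18 G$ ($m{\left(G \right)} = \left(G - 18 G\right) - G = - 17 G - G = - 18 G$)
$\sqrt{1866 + m{\left(149 \right)}} = \sqrt{1866 - 2682} = \sqrt{-816} = 4 i \sqrt{51}$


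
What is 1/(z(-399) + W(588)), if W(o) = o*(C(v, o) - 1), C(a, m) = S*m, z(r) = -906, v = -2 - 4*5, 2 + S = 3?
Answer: 1/344250 ≈ 2.9049e-6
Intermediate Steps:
S = 1 (S = -2 + 3 = 1)
v = -22 (v = -2 - 20 = -22)
C(a, m) = m (C(a, m) = 1*m = m)
W(o) = o*(-1 + o) (W(o) = o*(o - 1) = o*(-1 + o))
1/(z(-399) + W(588)) = 1/(-906 + 588*(-1 + 588)) = 1/(-906 + 588*587) = 1/(-906 + 345156) = 1/344250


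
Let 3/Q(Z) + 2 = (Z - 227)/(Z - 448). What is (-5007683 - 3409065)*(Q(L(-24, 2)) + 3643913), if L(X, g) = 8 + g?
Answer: -30669880672516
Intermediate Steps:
Q(Z) = 3/(-2 + (-227 + Z)/(-448 + Z)) (Q(Z) = 3/(-2 + (Z - 227)/(Z - 448)) = 3/(-2 + (-227 + Z)/(-448 + Z)))
(-5007683 - 3409065)*(Q(L(-24, 2)) + 3643913) = (-5007683 - 3409065)*(3*(448 - (8 + 2))/(-669 + (8 + 2)) + 3643913) = -8416748*(3*(448 - 1*10)/(-669 + 10) + 3643913) = -8416748*(3*(448 - 10)/(-659) + 3643913) = -8416748*(3*(-1/659)*438 + 3643913) = -8416748*(-1314/659 + 3643913) = -8416748*2401337353/659 = -30669880672516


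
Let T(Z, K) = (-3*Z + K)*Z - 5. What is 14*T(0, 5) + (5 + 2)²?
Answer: -21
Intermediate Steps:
T(Z, K) = -5 + Z*(K - 3*Z) (T(Z, K) = (K - 3*Z)*Z - 5 = Z*(K - 3*Z) - 5 = -5 + Z*(K - 3*Z))
14*T(0, 5) + (5 + 2)² = 14*(-5 - 3*0² + 5*0) + (5 + 2)² = 14*(-5 - 3*0 + 0) + 7² = 14*(-5 + 0 + 0) + 49 = 14*(-5) + 49 = -70 + 49 = -21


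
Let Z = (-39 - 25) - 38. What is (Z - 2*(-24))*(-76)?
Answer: 4104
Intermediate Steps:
Z = -102 (Z = -64 - 38 = -102)
(Z - 2*(-24))*(-76) = (-102 - 2*(-24))*(-76) = (-102 + 48)*(-76) = -54*(-76) = 4104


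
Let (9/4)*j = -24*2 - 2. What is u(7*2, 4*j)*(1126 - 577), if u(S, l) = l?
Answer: -48800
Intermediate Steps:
j = -200/9 (j = 4*(-24*2 - 2)/9 = 4*(-4*12 - 2)/9 = 4*(-48 - 2)/9 = (4/9)*(-50) = -200/9 ≈ -22.222)
u(7*2, 4*j)*(1126 - 577) = (4*(-200/9))*(1126 - 577) = -800/9*549 = -48800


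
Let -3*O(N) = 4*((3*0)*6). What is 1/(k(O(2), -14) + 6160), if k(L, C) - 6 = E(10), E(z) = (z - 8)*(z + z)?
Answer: 1/6206 ≈ 0.00016113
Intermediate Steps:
E(z) = 2*z*(-8 + z) (E(z) = (-8 + z)*(2*z) = 2*z*(-8 + z))
O(N) = 0 (O(N) = -4*(3*0)*6/3 = -4*0*6/3 = -4*0/3 = -⅓*0 = 0)
k(L, C) = 46 (k(L, C) = 6 + 2*10*(-8 + 10) = 6 + 2*10*2 = 6 + 40 = 46)
1/(k(O(2), -14) + 6160) = 1/(46 + 6160) = 1/6206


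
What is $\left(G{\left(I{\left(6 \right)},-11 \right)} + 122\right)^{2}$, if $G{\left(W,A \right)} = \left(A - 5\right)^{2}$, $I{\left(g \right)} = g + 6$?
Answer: $142884$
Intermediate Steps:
$I{\left(g \right)} = 6 + g$
$G{\left(W,A \right)} = \left(-5 + A\right)^{2}$
$\left(G{\left(I{\left(6 \right)},-11 \right)} + 122\right)^{2} = \left(\left(-5 - 11\right)^{2} + 122\right)^{2} = \left(\left(-16\right)^{2} + 122\right)^{2} = \left(256 + 122\right)^{2} = 378^{2} = 142884$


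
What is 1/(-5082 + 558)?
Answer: -1/4524 ≈ -0.00022104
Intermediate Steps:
1/(-5082 + 558) = 1/(-4524) = -1/4524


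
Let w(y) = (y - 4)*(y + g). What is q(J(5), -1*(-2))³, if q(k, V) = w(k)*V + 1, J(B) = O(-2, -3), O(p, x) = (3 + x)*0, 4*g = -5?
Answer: 1331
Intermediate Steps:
g = -5/4 (g = (¼)*(-5) = -5/4 ≈ -1.2500)
O(p, x) = 0
J(B) = 0
w(y) = (-4 + y)*(-5/4 + y) (w(y) = (y - 4)*(y - 5/4) = (-4 + y)*(-5/4 + y))
q(k, V) = 1 + V*(5 + k² - 21*k/4) (q(k, V) = (5 + k² - 21*k/4)*V + 1 = V*(5 + k² - 21*k/4) + 1 = 1 + V*(5 + k² - 21*k/4))
q(J(5), -1*(-2))³ = (1 + (-1*(-2))*(20 - 21*0 + 4*0²)/4)³ = (1 + (¼)*2*(20 + 0 + 4*0))³ = (1 + (¼)*2*(20 + 0 + 0))³ = (1 + (¼)*2*20)³ = (1 + 10)³ = 11³ = 1331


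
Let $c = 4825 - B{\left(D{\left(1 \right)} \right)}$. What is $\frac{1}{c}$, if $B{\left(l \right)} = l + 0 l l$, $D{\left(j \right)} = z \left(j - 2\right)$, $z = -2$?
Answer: $\frac{1}{4823} \approx 0.00020734$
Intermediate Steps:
$D{\left(j \right)} = 4 - 2 j$ ($D{\left(j \right)} = - 2 \left(j - 2\right) = - 2 \left(-2 + j\right) = 4 - 2 j$)
$B{\left(l \right)} = l$ ($B{\left(l \right)} = l + 0 l = l + 0 = l$)
$c = 4823$ ($c = 4825 - \left(4 - 2\right) = 4825 - 2 = 4823$)
$\frac{1}{c} = \frac{1}{4823}$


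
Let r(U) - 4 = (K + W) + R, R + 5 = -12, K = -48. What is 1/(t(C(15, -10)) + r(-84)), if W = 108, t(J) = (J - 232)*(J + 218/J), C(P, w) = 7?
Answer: -7/59746 ≈ -0.00011716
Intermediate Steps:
R = -17 (R = -5 - 12 = -17)
t(J) = (-232 + J)*(J + 218/J)
r(U) = 47 (r(U) = 4 + ((-48 + 108) - 17) = 4 + (60 - 17) = 4 + 43 = 47)
1/(t(C(15, -10)) + r(-84)) = 1/((218 + 7² - 50576/7 - 232*7) + 47) = 1/((218 + 49 - 50576*⅐ - 1624) + 47) = 1/((218 + 49 - 50576/7 - 1624) + 47) = 1/(-60075/7 + 47) = 1/(-59746/7) = -7/59746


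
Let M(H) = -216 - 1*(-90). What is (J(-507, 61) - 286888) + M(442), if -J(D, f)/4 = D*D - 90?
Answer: -1314850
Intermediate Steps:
M(H) = -126 (M(H) = -216 + 90 = -126)
J(D, f) = 360 - 4*D² (J(D, f) = -4*(D*D - 90) = -4*(D² - 90) = -4*(-90 + D²) = 360 - 4*D²)
(J(-507, 61) - 286888) + M(442) = ((360 - 4*(-507)²) - 286888) - 126 = ((360 - 4*257049) - 286888) - 126 = ((360 - 1028196) - 286888) - 126 = (-1027836 - 286888) - 126 = -1314724 - 126 = -1314850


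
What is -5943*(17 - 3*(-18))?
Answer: -421953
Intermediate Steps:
-5943*(17 - 3*(-18)) = -5943*(17 + 54) = -5943*71 = -421953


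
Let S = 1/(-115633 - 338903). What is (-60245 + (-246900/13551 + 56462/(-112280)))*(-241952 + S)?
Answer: 240092126764696615500553/16466175678240 ≈ 1.4581e+10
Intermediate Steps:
S = -1/454536 (S = 1/(-454536) = -1/454536 ≈ -2.2000e-6)
(-60245 + (-246900/13551 + 56462/(-112280)))*(-241952 + S) = (-60245 + (-246900/13551 + 56462/(-112280)))*(-241952 - 1/454536) = (-60245 + (-246900*1/13551 + 56462*(-1/112280)))*(-109975894273/454536) = (-60245 + (-82300/4517 - 4033/8020))*(-109975894273/454536) = (-60245 - 678263061/36226340)*(-109975894273/454536) = -2183134116361/36226340*(-109975894273/454536) = 240092126764696615500553/16466175678240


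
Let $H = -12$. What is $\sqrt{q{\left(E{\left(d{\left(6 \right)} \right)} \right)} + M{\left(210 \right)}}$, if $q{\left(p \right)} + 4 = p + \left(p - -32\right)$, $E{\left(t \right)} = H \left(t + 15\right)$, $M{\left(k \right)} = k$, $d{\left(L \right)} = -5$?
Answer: $i \sqrt{2} \approx 1.4142 i$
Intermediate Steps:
$E{\left(t \right)} = -180 - 12 t$ ($E{\left(t \right)} = - 12 \left(t + 15\right) = - 12 \left(15 + t\right) = -180 - 12 t$)
$q{\left(p \right)} = 28 + 2 p$ ($q{\left(p \right)} = -4 + \left(p + \left(p - -32\right)\right) = -4 + \left(p + \left(p + 32\right)\right) = -4 + \left(p + \left(32 + p\right)\right) = -4 + \left(32 + 2 p\right) = 28 + 2 p$)
$\sqrt{q{\left(E{\left(d{\left(6 \right)} \right)} \right)} + M{\left(210 \right)}} = \sqrt{\left(28 + 2 \left(-180 - -60\right)\right) + 210} = \sqrt{\left(28 + 2 \left(-180 + 60\right)\right) + 210} = \sqrt{\left(28 + 2 \left(-120\right)\right) + 210} = \sqrt{\left(28 - 240\right) + 210} = \sqrt{-212 + 210} = \sqrt{-2} = i \sqrt{2}$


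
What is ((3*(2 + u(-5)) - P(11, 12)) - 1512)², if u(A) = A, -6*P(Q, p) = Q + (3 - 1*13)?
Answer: 83265625/36 ≈ 2.3129e+6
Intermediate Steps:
P(Q, p) = 5/3 - Q/6 (P(Q, p) = -(Q + (3 - 1*13))/6 = -(Q + (3 - 13))/6 = -(Q - 10)/6 = -(-10 + Q)/6 = 5/3 - Q/6)
((3*(2 + u(-5)) - P(11, 12)) - 1512)² = ((3*(2 - 5) - (5/3 - ⅙*11)) - 1512)² = ((3*(-3) - (5/3 - 11/6)) - 1512)² = ((-9 - 1*(-⅙)) - 1512)² = ((-9 + ⅙) - 1512)² = (-53/6 - 1512)² = (-9125/6)² = 83265625/36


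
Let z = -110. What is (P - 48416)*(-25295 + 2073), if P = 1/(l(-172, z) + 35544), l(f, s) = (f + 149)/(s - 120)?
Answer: 399628128239012/355441 ≈ 1.1243e+9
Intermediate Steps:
l(f, s) = (149 + f)/(-120 + s)
P = 10/355441 (P = 1/((149 - 172)/(-120 - 110) + 35544) = 1/(-23/(-230) + 35544) = 1/(-1/230*(-23) + 35544) = 1/(⅒ + 35544) = 1/(355441/10) = 10/355441 ≈ 2.8134e-5)
(P - 48416)*(-25295 + 2073) = (10/355441 - 48416)*(-25295 + 2073) = -17209031446/355441*(-23222) = 399628128239012/355441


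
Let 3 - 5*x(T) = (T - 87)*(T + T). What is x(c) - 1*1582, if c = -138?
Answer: -70007/5 ≈ -14001.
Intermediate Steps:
x(T) = ⅗ - 2*T*(-87 + T)/5 (x(T) = ⅗ - (T - 87)*(T + T)/5 = ⅗ - (-87 + T)*2*T/5 = ⅗ - 2*T*(-87 + T)/5)
x(c) - 1*1582 = (⅗ - ⅖*(-138)² + (174/5)*(-138)) - 1*1582 = (⅗ - ⅖*19044 - 24012/5) - 1582 = (⅗ - 38088/5 - 24012/5) - 1582 = -62097/5 - 1582 = -70007/5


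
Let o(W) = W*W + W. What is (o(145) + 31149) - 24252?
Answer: 28067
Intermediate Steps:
o(W) = W + W**2 (o(W) = W**2 + W = W + W**2)
(o(145) + 31149) - 24252 = (145*(1 + 145) + 31149) - 24252 = (145*146 + 31149) - 24252 = (21170 + 31149) - 24252 = 52319 - 24252 = 28067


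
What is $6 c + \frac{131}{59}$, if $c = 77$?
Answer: $\frac{27389}{59} \approx 464.22$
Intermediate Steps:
$6 c + \frac{131}{59} = 6 \cdot 77 + \frac{131}{59} = 462 + 131 \cdot \frac{1}{59} = 462 + \frac{131}{59} = \frac{27389}{59}$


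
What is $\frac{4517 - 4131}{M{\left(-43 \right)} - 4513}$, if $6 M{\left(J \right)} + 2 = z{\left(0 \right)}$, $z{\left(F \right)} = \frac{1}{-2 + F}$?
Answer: $- \frac{4632}{54161} \approx -0.085523$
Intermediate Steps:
$M{\left(J \right)} = - \frac{5}{12}$ ($M{\left(J \right)} = - \frac{1}{3} + \frac{1}{6 \left(-2 + 0\right)} = - \frac{1}{3} + \frac{1}{6 \left(-2\right)} = - \frac{1}{3} + \frac{1}{6} \left(- \frac{1}{2}\right) = - \frac{1}{3} - \frac{1}{12} = - \frac{5}{12}$)
$\frac{4517 - 4131}{M{\left(-43 \right)} - 4513} = \frac{4517 - 4131}{- \frac{5}{12} - 4513} = \frac{386}{- \frac{54161}{12}} = 386 \left(- \frac{12}{54161}\right) = - \frac{4632}{54161}$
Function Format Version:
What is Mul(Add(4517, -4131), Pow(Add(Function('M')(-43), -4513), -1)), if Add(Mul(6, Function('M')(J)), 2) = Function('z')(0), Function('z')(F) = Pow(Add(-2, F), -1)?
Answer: Rational(-4632, 54161) ≈ -0.085523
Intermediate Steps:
Function('M')(J) = Rational(-5, 12) (Function('M')(J) = Add(Rational(-1, 3), Mul(Rational(1, 6), Pow(Add(-2, 0), -1))) = Add(Rational(-1, 3), Mul(Rational(1, 6), Pow(-2, -1))) = Add(Rational(-1, 3), Mul(Rational(1, 6), Rational(-1, 2))) = Add(Rational(-1, 3), Rational(-1, 12)) = Rational(-5, 12))
Mul(Add(4517, -4131), Pow(Add(Function('M')(-43), -4513), -1)) = Mul(Add(4517, -4131), Pow(Add(Rational(-5, 12), -4513), -1)) = Mul(386, Pow(Rational(-54161, 12), -1)) = Mul(386, Rational(-12, 54161)) = Rational(-4632, 54161)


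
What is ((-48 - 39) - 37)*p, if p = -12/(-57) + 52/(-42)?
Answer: 50840/399 ≈ 127.42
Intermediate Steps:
p = -410/399 (p = -12*(-1/57) + 52*(-1/42) = 4/19 - 26/21 = -410/399 ≈ -1.0276)
((-48 - 39) - 37)*p = ((-48 - 39) - 37)*(-410/399) = (-87 - 37)*(-410/399) = -124*(-410/399) = 50840/399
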